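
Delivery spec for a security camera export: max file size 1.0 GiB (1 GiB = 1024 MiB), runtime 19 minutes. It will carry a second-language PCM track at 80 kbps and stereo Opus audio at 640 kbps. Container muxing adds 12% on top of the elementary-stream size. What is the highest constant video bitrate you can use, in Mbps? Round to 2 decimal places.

6.01 Mbps

Budget: 1.0 GiB = 8589.9 Mb.
Stream payload after overhead: 8589.9 / 1.12 = 7669.6 Mb.
19 min = 1140 s
Total bitrate budget: 7669.6 Mb / 1140 s = 6.728 Mbps.
Audio total: 80 + 640 = 720 kbps = 0.720 Mbps.
Video: 6.728 − 0.720 = 6.008 Mbps.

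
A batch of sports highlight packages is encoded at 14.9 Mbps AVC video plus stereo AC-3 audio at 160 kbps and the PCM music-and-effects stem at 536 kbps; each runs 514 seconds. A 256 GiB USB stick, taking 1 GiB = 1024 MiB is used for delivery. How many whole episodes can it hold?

Audio total: 160 + 536 = 696 kbps = 0.696 Mbps.
Total bitrate: 15.596 Mbps.
Per item: 15.596 Mbps × 514 s = 8,016 Mb = 1,002 MB.
Capacity: 256 GiB = 2,199,023 Mb; 274.32 items → 274 complete.

274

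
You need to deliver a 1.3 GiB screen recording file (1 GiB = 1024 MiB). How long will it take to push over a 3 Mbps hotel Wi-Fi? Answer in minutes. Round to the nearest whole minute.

62 minutes

File: 1.3 GiB = 11166.9 Mb.
At 3 Mbps: 11166.9 / 3 = 3722.3 s ≈ 62 minutes.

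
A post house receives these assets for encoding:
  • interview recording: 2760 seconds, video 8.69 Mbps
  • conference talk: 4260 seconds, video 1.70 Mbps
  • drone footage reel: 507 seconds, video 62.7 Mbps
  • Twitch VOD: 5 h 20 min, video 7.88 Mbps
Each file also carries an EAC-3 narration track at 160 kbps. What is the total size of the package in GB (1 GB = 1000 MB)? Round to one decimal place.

27.3 GB

Audio: 160 kbps = 0.160 Mbps.
interview recording: 8.850 Mbps × 2760 s = 24426.0 Mb
conference talk: 1.860 Mbps × 4260 s = 7923.6 Mb
drone footage reel: 62.860 Mbps × 507 s = 31870.0 Mb
Twitch VOD: 8.040 Mbps × 19200 s = 154368.0 Mb
Total: 218587.6 Mb = 27323.5 MB.
= 27.32 GB.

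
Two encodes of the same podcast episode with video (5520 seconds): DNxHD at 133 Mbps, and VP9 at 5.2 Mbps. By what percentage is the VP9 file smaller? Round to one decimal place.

96.1%

DNxHD: 133.000 Mbps × 5520 s = 734160.0 Mb = 85.467 GiB.
VP9: 5.200 Mbps × 5520 s = 28704.0 Mb = 3.342 GiB.
Reduction: (1 − 3.342/85.467) × 100 = 96.09%.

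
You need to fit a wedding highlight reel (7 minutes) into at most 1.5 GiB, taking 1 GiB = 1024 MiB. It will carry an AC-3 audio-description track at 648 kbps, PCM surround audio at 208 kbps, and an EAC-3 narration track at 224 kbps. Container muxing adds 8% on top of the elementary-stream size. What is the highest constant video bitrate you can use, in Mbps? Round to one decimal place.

Budget: 1.5 GiB = 12884.9 Mb.
Stream payload after overhead: 12884.9 / 1.08 = 11930.5 Mb.
7 min = 420 s
Total bitrate budget: 11930.5 Mb / 420 s = 28.406 Mbps.
Audio total: 648 + 208 + 224 = 1080 kbps = 1.080 Mbps.
Video: 28.406 − 1.080 = 27.326 Mbps.

27.3 Mbps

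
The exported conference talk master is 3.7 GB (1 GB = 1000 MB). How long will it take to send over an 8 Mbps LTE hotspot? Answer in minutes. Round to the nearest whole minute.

File: 3.7 GB = 29600.0 Mb.
At 8 Mbps: 29600.0 / 8 = 3700.0 s ≈ 61.7 minutes.

62 minutes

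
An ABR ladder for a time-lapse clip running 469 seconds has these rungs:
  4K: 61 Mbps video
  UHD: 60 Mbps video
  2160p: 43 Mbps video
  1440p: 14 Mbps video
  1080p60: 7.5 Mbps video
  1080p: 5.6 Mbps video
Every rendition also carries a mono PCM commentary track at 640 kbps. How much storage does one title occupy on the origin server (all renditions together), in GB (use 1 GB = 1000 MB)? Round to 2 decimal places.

11.43 GB

Audio: 640 kbps = 0.640 Mbps.
Sum of rendition bitrates: (61+0.640) + (60+0.640) + (43+0.640) + (14+0.640) + (7.5+0.640) + (5.6+0.640) = 194.940 Mbps.
× 469 s = 91,427 Mb = 11,428 MB = 11.43 GB.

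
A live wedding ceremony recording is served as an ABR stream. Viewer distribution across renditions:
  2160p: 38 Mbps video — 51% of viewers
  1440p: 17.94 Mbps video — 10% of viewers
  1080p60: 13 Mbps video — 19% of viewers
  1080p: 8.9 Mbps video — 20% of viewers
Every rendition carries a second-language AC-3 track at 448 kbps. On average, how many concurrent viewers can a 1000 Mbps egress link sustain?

Audio: 448 kbps = 0.448 Mbps.
Average per-viewer bitrate: 0.51×38.448 + 0.10×18.388 + 0.19×13.448 + 0.20×9.348 = 25.872 Mbps.
1000 Mbps = 1,000 Mbps; 1,000 / 25.872 = 38.65 → 38.

38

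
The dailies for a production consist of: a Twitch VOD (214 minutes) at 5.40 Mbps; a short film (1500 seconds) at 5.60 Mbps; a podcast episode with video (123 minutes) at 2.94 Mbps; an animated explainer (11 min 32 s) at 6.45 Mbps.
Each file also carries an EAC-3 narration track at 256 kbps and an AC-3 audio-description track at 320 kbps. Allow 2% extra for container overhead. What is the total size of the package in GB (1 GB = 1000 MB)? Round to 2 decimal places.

Audio total: 256 + 320 = 576 kbps = 0.576 Mbps.
Twitch VOD: 5.976 Mbps × 12840 s × 1.02 = 78266.5 Mb
short film: 6.176 Mbps × 1500 s × 1.02 = 9449.3 Mb
podcast episode with video: 3.516 Mbps × 7380 s × 1.02 = 26467.0 Mb
animated explainer: 7.026 Mbps × 692 s × 1.02 = 4959.2 Mb
Total: 119142.0 Mb = 14892.8 MB.
= 14.89 GB.

14.89 GB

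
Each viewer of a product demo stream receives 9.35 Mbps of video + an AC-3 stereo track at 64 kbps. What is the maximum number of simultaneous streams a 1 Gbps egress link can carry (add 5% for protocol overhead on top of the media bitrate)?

101

Audio: 64 kbps = 0.064 Mbps.
Per-viewer media rate: 9.414 Mbps.
On the wire with 5% overhead: 9.885 Mbps.
1 Gbps = 1,000 Mbps; 1,000 / 9.885 = 101.17 → 101 viewers.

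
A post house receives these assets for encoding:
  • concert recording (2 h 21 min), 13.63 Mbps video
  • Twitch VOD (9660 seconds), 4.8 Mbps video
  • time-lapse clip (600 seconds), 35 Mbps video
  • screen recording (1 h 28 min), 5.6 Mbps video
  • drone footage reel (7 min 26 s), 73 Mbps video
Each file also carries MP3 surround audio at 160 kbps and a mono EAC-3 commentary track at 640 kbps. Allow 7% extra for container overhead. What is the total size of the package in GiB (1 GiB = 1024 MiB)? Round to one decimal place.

Audio total: 160 + 640 = 800 kbps = 0.800 Mbps.
concert recording: 14.430 Mbps × 8460 s × 1.07 = 130623.2 Mb
Twitch VOD: 5.600 Mbps × 9660 s × 1.07 = 57882.7 Mb
time-lapse clip: 35.800 Mbps × 600 s × 1.07 = 22983.6 Mb
screen recording: 6.400 Mbps × 5280 s × 1.07 = 36157.4 Mb
drone footage reel: 73.800 Mbps × 446 s × 1.07 = 35218.8 Mb
Total: 282865.8 Mb = 35358.2 MB.
= 32.93 GiB.

32.9 GiB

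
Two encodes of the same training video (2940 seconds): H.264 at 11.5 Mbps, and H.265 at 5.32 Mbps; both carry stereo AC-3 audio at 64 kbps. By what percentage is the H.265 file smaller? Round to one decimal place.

Audio: 64 kbps = 0.064 Mbps.
H.264: 11.564 Mbps × 2940 s = 33998.2 Mb = 4.250 GB.
H.265: 5.384 Mbps × 2940 s = 15829.0 Mb = 1.979 GB.
Reduction: (1 − 1.979/4.250) × 100 = 53.44%.

53.4%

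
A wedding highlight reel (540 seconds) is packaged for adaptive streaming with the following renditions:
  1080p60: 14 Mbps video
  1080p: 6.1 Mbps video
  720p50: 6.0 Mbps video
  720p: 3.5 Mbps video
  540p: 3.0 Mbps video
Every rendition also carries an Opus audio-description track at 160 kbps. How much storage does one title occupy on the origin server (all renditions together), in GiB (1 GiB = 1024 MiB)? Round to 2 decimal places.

2.10 GiB

Audio: 160 kbps = 0.160 Mbps.
Sum of rendition bitrates: (14+0.160) + (6.1+0.160) + (6.0+0.160) + (3.5+0.160) + (3.0+0.160) = 33.400 Mbps.
× 540 s = 18,036 Mb = 2,254 MB = 2.100 GiB.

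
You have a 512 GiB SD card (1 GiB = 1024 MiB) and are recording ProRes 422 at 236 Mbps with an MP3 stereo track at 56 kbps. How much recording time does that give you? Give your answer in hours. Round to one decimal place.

5.2 hours

Audio: 56 kbps = 0.056 Mbps.
Total bitrate: 236 + 0.056 = 236.056 Mbps.
Capacity: 512 GiB = 4,398,047 Mb.
Recording time: 4,398,047 / 236.056 = 18,631 s ≈ 5.18 hours.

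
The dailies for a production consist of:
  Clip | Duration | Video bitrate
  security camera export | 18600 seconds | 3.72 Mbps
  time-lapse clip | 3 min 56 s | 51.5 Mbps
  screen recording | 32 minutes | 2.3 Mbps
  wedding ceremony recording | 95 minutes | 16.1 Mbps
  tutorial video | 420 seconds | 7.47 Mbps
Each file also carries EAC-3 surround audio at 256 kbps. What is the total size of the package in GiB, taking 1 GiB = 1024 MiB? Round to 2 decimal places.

21.83 GiB

Audio: 256 kbps = 0.256 Mbps.
security camera export: 3.976 Mbps × 18600 s = 73953.6 Mb
time-lapse clip: 51.756 Mbps × 236 s = 12214.4 Mb
screen recording: 2.556 Mbps × 1920 s = 4907.5 Mb
wedding ceremony recording: 16.356 Mbps × 5700 s = 93229.2 Mb
tutorial video: 7.726 Mbps × 420 s = 3244.9 Mb
Total: 187549.7 Mb = 23443.7 MB.
= 21.83 GiB.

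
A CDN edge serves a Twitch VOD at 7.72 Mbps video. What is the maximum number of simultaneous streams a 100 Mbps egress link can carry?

100 Mbps = 100.0 Mbps; 100.0 / 7.720 = 12.95 → 12 viewers.

12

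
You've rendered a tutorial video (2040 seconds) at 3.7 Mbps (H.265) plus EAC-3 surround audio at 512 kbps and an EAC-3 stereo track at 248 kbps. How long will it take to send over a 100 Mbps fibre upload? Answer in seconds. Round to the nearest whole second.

91 seconds

Audio total: 512 + 248 = 760 kbps = 0.760 Mbps.
Total bitrate: 4.460 Mbps.
File: 4.460 Mbps × 2040 s = 9098.4 Mb.
At 100 Mbps: 9098.4 / 100 = 91.0 s ≈ 91 seconds.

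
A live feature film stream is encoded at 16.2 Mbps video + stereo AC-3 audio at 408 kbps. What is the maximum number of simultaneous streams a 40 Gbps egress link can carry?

Audio: 408 kbps = 0.408 Mbps.
Per-viewer media rate: 16.608 Mbps.
40 Gbps = 40,000 Mbps; 40,000 / 16.608 = 2408.48 → 2408 viewers.

2408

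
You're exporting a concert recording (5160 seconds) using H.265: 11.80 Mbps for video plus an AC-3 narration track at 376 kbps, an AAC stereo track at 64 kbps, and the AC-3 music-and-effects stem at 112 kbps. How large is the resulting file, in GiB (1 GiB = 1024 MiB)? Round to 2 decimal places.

7.42 GiB

Audio total: 376 + 64 + 112 = 552 kbps = 0.552 Mbps.
Total bitrate: 11.80 + 0.552 = 12.352 Mbps.
Stream data: 12.352 Mbps × 5160 s = 63736.3 Mb.
63,736 Mb = 7,967,040,000 bytes ÷ 1,073,741,824 = 7.420 GiB.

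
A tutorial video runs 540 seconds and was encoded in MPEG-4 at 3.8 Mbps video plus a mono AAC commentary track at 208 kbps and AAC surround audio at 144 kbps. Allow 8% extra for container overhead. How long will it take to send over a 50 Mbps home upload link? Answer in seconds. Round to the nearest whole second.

Audio total: 208 + 144 = 352 kbps = 0.352 Mbps.
Total bitrate: 4.152 Mbps.
File: 4.152 Mbps × 540 s = 2242.1 Mb.
With 8% container overhead: ×1.08. → 2421.4 Mb.
At 50 Mbps: 2421.4 / 50 = 48.4 s ≈ 48.4 seconds.

48 seconds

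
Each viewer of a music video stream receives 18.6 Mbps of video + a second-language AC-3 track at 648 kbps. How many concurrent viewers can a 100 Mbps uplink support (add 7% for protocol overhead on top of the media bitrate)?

4

Audio: 648 kbps = 0.648 Mbps.
Per-viewer media rate: 19.248 Mbps.
On the wire with 7% overhead: 20.595 Mbps.
100 Mbps = 100.0 Mbps; 100.0 / 20.595 = 4.86 → 4 viewers.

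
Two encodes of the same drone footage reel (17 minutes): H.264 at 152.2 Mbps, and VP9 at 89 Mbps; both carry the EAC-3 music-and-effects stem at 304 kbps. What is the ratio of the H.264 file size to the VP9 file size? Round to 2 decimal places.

1.71

17 min = 1020 s
Audio: 304 kbps = 0.304 Mbps.
H.264: 152.504 Mbps × 1020 s = 155554.1 Mb = 19.444 GB.
VP9: 89.304 Mbps × 1020 s = 91090.1 Mb = 11.386 GB.
Ratio: 19.444 / 11.386 = 1.708.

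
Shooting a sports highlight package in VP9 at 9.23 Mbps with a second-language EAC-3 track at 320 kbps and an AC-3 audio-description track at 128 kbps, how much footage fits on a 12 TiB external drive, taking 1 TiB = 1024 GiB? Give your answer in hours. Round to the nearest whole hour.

Audio total: 320 + 128 = 448 kbps = 0.448 Mbps.
Total bitrate: 9.23 + 0.448 = 9.678 Mbps.
Capacity: 12 TiB = 105,553,116 Mb.
Recording time: 105,553,116 / 9.678 = 10,906,501 s ≈ 3,030 hours.

3030 hours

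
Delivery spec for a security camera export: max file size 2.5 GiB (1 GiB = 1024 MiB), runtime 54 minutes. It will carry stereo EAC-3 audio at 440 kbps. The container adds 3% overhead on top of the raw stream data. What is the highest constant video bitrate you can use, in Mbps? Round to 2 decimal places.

5.99 Mbps

Budget: 2.5 GiB = 21474.8 Mb.
Stream payload after overhead: 21474.8 / 1.03 = 20849.4 Mb.
54 min = 3240 s
Total bitrate budget: 20849.4 Mb / 3240 s = 6.435 Mbps.
Audio: 440 kbps = 0.440 Mbps.
Video: 6.435 − 0.440 = 5.995 Mbps.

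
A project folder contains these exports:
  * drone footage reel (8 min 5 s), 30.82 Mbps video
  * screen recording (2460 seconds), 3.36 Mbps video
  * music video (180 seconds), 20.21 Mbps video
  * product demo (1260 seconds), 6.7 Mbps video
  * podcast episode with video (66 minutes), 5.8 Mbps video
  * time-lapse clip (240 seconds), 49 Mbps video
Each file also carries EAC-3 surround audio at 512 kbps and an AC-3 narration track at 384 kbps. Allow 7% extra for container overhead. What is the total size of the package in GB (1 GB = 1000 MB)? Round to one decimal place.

Audio total: 512 + 384 = 896 kbps = 0.896 Mbps.
drone footage reel: 31.716 Mbps × 485 s × 1.07 = 16459.0 Mb
screen recording: 4.256 Mbps × 2460 s × 1.07 = 11202.6 Mb
music video: 21.106 Mbps × 180 s × 1.07 = 4065.0 Mb
product demo: 7.596 Mbps × 1260 s × 1.07 = 10240.9 Mb
podcast episode with video: 6.696 Mbps × 3960 s × 1.07 = 28372.3 Mb
time-lapse clip: 49.896 Mbps × 240 s × 1.07 = 12813.3 Mb
Total: 83153.2 Mb = 10394.1 MB.
= 10.39 GB.

10.4 GB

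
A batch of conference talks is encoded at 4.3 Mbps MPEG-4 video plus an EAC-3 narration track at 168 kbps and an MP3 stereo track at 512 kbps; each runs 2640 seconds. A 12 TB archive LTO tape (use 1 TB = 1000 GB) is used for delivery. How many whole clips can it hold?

Audio total: 168 + 512 = 680 kbps = 0.680 Mbps.
Total bitrate: 4.980 Mbps.
Per item: 4.980 Mbps × 2640 s = 13,147 Mb = 1,643 MB.
Capacity: 12 TB = 96,000,000 Mb; 7301.94 items → 7301 complete.

7301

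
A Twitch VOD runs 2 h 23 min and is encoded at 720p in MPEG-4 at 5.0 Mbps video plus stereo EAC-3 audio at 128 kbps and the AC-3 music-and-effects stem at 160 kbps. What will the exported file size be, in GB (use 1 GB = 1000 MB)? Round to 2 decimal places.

2 h 23 min = 143 min = 8580 s
Audio total: 128 + 160 = 288 kbps = 0.288 Mbps.
Total bitrate: 5.0 + 0.288 = 5.288 Mbps.
Stream data: 5.288 Mbps × 8580 s = 45371.0 Mb.
45,371 Mb ÷ 8 = 5,671 MB → 5.671 GB.

5.67 GB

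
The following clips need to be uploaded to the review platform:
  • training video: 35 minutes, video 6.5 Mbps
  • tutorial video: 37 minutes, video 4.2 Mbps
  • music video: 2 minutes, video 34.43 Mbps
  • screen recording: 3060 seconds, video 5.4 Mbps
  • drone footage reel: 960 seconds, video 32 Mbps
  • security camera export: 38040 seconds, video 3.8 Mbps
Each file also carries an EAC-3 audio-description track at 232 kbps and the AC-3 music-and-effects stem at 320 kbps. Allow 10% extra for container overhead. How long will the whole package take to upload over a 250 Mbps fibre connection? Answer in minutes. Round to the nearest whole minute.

Audio total: 232 + 320 = 552 kbps = 0.552 Mbps.
training video: 7.052 Mbps × 2100 s × 1.10 = 16290.1 Mb
tutorial video: 4.752 Mbps × 2220 s × 1.10 = 11604.4 Mb
music video: 34.982 Mbps × 120 s × 1.10 = 4617.6 Mb
screen recording: 5.952 Mbps × 3060 s × 1.10 = 20034.4 Mb
drone footage reel: 32.552 Mbps × 960 s × 1.10 = 34374.9 Mb
security camera export: 4.352 Mbps × 38040 s × 1.10 = 182105.1 Mb
Total: 269026.6 Mb = 33628.3 MB.
At 250 Mbps: 269026.6 / 250 = 1076 s ≈ 17.9 minutes.

18 minutes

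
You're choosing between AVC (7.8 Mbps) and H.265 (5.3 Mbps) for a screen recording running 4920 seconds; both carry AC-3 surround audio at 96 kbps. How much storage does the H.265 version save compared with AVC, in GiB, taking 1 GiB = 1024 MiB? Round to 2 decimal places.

Audio: 96 kbps = 0.096 Mbps.
AVC: 7.896 Mbps × 4920 s = 38848.3 Mb = 4.523 GiB.
H.265: 5.396 Mbps × 4920 s = 26548.3 Mb = 3.091 GiB.
Saving: 4.523 − 3.091 = 1.432 GiB.

1.43 GiB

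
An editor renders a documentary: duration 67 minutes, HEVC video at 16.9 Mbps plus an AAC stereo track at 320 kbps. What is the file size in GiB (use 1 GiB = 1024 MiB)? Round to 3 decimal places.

67 min = 4020 s
Audio: 320 kbps = 0.320 Mbps.
Total bitrate: 16.9 + 0.320 = 17.220 Mbps.
Stream data: 17.220 Mbps × 4020 s = 69224.4 Mb.
69,224 Mb = 8,653,050,000 bytes ÷ 1,073,741,824 = 8.059 GiB.

8.059 GiB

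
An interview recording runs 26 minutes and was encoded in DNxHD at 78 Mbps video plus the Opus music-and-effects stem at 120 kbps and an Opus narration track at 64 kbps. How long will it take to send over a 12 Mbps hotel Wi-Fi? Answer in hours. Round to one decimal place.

2.8 hours

26 min = 1560 s
Audio total: 120 + 64 = 184 kbps = 0.184 Mbps.
Total bitrate: 78.184 Mbps.
File: 78.184 Mbps × 1560 s = 121967.0 Mb.
At 12 Mbps: 121967.0 / 12 = 10163.9 s ≈ 2.82 hours.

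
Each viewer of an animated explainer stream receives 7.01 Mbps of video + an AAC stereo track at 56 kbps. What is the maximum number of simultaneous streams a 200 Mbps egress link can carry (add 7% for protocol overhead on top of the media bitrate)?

26

Audio: 56 kbps = 0.056 Mbps.
Per-viewer media rate: 7.066 Mbps.
On the wire with 7% overhead: 7.561 Mbps.
200 Mbps = 200.0 Mbps; 200.0 / 7.561 = 26.45 → 26 viewers.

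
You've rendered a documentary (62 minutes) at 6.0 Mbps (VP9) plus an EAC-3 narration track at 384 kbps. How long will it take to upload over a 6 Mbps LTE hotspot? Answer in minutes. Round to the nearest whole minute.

66 minutes

62 min = 3720 s
Audio: 384 kbps = 0.384 Mbps.
Total bitrate: 6.384 Mbps.
File: 6.384 Mbps × 3720 s = 23748.5 Mb.
At 6 Mbps: 23748.5 / 6 = 3958.1 s ≈ 66 minutes.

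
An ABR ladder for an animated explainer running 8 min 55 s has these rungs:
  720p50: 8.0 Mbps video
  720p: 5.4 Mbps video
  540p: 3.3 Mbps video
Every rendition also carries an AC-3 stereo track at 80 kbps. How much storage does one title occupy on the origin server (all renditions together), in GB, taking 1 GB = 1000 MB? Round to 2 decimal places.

1.13 GB

8 min 55 s = 535 s
Audio: 80 kbps = 0.080 Mbps.
Sum of rendition bitrates: (8.0+0.080) + (5.4+0.080) + (3.3+0.080) = 16.940 Mbps.
× 535 s = 9,063 Mb = 1,133 MB = 1.133 GB.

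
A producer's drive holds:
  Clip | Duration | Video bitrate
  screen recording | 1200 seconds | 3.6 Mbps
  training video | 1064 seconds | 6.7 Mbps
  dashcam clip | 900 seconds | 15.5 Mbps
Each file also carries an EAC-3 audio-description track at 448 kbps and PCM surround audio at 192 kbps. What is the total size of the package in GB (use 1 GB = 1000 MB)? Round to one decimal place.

3.4 GB

Audio total: 448 + 192 = 640 kbps = 0.640 Mbps.
screen recording: 4.240 Mbps × 1200 s = 5088.0 Mb
training video: 7.340 Mbps × 1064 s = 7809.8 Mb
dashcam clip: 16.140 Mbps × 900 s = 14526.0 Mb
Total: 27423.8 Mb = 3428.0 MB.
= 3.428 GB.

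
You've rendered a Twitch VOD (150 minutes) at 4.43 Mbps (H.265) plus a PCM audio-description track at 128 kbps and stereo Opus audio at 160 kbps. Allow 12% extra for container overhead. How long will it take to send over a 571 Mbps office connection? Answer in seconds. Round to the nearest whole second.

150 min = 9000 s
Audio total: 128 + 160 = 288 kbps = 0.288 Mbps.
Total bitrate: 4.718 Mbps.
File: 4.718 Mbps × 9000 s = 42462.0 Mb.
With 12% container overhead: ×1.12. → 47557.4 Mb.
At 571 Mbps: 47557.4 / 571 = 83.3 s ≈ 83.3 seconds.

83 seconds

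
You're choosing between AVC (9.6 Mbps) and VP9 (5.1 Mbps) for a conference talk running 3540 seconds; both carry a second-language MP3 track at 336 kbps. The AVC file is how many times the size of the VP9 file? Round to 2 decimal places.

Audio: 336 kbps = 0.336 Mbps.
AVC: 9.936 Mbps × 3540 s = 35173.4 Mb = 4.095 GiB.
VP9: 5.436 Mbps × 3540 s = 19243.4 Mb = 2.240 GiB.
Ratio: 4.095 / 2.240 = 1.828.

1.83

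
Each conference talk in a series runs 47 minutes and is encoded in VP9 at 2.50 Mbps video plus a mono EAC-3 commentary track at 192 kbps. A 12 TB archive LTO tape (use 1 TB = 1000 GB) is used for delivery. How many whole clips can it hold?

12645

47 min = 2820 s
Audio: 192 kbps = 0.192 Mbps.
Total bitrate: 2.692 Mbps.
Per item: 2.692 Mbps × 2820 s = 7,591 Mb = 948.9 MB.
Capacity: 12 TB = 96,000,000 Mb; 12645.82 items → 12645 complete.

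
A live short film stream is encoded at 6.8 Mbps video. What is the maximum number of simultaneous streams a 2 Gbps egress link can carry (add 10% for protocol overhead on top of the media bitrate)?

267

On the wire with 10% overhead: 7.480 Mbps.
2 Gbps = 2,000 Mbps; 2,000 / 7.480 = 267.38 → 267 viewers.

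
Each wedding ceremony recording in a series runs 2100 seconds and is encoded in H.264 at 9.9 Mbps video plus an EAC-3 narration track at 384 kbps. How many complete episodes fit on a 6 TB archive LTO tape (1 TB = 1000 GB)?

Audio: 384 kbps = 0.384 Mbps.
Total bitrate: 10.284 Mbps.
Per item: 10.284 Mbps × 2100 s = 21,596 Mb = 2,700 MB.
Capacity: 6 TB = 48,000,000 Mb; 2222.59 items → 2222 complete.

2222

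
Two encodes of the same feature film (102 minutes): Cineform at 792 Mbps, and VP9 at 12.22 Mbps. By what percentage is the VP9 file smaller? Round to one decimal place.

102 min = 6120 s
Cineform: 792.000 Mbps × 6120 s = 4847040.0 Mb = 605.880 GB.
VP9: 12.220 Mbps × 6120 s = 74786.4 Mb = 9.348 GB.
Reduction: (1 − 9.348/605.880) × 100 = 98.46%.

98.5%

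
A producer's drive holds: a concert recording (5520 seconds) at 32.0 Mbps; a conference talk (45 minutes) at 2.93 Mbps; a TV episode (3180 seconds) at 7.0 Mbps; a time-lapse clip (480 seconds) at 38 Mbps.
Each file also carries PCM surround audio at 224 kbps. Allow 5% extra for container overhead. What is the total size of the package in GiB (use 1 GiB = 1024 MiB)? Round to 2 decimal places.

27.83 GiB

Audio: 224 kbps = 0.224 Mbps.
concert recording: 32.224 Mbps × 5520 s × 1.05 = 186770.3 Mb
conference talk: 3.154 Mbps × 2700 s × 1.05 = 8941.6 Mb
TV episode: 7.224 Mbps × 3180 s × 1.05 = 24120.9 Mb
time-lapse clip: 38.224 Mbps × 480 s × 1.05 = 19264.9 Mb
Total: 239097.7 Mb = 29887.2 MB.
= 27.83 GiB.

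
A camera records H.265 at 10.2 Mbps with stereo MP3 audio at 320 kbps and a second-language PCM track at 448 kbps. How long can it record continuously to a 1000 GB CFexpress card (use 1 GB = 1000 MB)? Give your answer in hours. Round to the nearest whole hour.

Audio total: 320 + 448 = 768 kbps = 0.768 Mbps.
Total bitrate: 10.2 + 0.768 = 10.968 Mbps.
Capacity: 1000 GB = 8,000,000 Mb.
Recording time: 8,000,000 / 10.968 = 729,395 s ≈ 203 hours.

203 hours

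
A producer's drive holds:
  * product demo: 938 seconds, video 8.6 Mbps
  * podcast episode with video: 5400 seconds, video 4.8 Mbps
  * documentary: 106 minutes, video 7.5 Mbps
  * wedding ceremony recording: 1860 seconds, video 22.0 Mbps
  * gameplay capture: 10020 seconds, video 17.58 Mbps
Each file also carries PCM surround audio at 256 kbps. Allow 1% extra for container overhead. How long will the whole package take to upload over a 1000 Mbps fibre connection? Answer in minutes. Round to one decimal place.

5.1 minutes

Audio: 256 kbps = 0.256 Mbps.
product demo: 8.856 Mbps × 938 s × 1.01 = 8390.0 Mb
podcast episode with video: 5.056 Mbps × 5400 s × 1.01 = 27575.4 Mb
documentary: 7.756 Mbps × 6360 s × 1.01 = 49821.4 Mb
wedding ceremony recording: 22.256 Mbps × 1860 s × 1.01 = 41810.1 Mb
gameplay capture: 17.836 Mbps × 10020 s × 1.01 = 180503.9 Mb
Total: 308100.9 Mb = 38512.6 MB.
At 1000 Mbps: 308100.9 / 1000 = 308 s ≈ 5.14 minutes.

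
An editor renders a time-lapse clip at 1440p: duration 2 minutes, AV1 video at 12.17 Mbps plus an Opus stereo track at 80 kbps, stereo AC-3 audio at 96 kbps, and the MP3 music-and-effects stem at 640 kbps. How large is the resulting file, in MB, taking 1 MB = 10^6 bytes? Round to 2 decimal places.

194.79 MB

2 min = 120 s
Audio total: 80 + 96 + 640 = 816 kbps = 0.816 Mbps.
Total bitrate: 12.17 + 0.816 = 12.986 Mbps.
Stream data: 12.986 Mbps × 120 s = 1558.3 Mb.
1,558 Mb ÷ 8 = 194.8 MB → 194.8 MB.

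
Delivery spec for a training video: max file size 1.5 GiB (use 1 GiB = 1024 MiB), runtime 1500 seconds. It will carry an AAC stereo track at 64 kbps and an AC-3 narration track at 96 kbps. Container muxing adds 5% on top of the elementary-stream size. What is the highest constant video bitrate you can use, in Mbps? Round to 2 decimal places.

Budget: 1.5 GiB = 12884.9 Mb.
Stream payload after overhead: 12884.9 / 1.05 = 12271.3 Mb.
Total bitrate budget: 12271.3 Mb / 1500 s = 8.181 Mbps.
Audio total: 64 + 96 = 160 kbps = 0.160 Mbps.
Video: 8.181 − 0.160 = 8.021 Mbps.

8.02 Mbps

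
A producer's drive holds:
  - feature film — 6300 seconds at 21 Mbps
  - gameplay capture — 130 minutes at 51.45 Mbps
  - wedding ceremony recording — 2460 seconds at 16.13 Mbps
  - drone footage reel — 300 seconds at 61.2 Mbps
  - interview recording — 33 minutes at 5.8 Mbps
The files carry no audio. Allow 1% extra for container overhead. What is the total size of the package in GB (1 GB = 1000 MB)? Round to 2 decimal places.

76.15 GB

feature film: 21.000 Mbps × 6300 s × 1.01 = 133623.0 Mb
gameplay capture: 51.450 Mbps × 7800 s × 1.01 = 405323.1 Mb
wedding ceremony recording: 16.130 Mbps × 2460 s × 1.01 = 40076.6 Mb
drone footage reel: 61.200 Mbps × 300 s × 1.01 = 18543.6 Mb
interview recording: 5.800 Mbps × 1980 s × 1.01 = 11598.8 Mb
Total: 609165.1 Mb = 76145.6 MB.
= 76.15 GB.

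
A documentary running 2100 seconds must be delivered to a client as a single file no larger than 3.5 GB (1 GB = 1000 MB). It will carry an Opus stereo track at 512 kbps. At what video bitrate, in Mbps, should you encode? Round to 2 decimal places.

12.82 Mbps

Budget: 3.5 GB = 28000.0 Mb.
Total bitrate budget: 28000.0 Mb / 2100 s = 13.333 Mbps.
Audio: 512 kbps = 0.512 Mbps.
Video: 13.333 − 0.512 = 12.821 Mbps.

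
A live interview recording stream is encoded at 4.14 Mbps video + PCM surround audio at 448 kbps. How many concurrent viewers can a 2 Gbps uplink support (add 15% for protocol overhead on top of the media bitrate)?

Audio: 448 kbps = 0.448 Mbps.
Per-viewer media rate: 4.588 Mbps.
On the wire with 15% overhead: 5.276 Mbps.
2 Gbps = 2,000 Mbps; 2,000 / 5.276 = 379.06 → 379 viewers.

379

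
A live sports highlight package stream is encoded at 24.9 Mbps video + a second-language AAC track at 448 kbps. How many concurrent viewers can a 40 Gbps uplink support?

Audio: 448 kbps = 0.448 Mbps.
Per-viewer media rate: 25.348 Mbps.
40 Gbps = 40,000 Mbps; 40,000 / 25.348 = 1578.03 → 1578 viewers.

1578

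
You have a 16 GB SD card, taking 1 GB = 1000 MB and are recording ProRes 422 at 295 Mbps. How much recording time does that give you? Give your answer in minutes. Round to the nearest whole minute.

Capacity: 16 GB = 128,000 Mb.
Recording time: 128,000 / 295.000 = 433.9 s ≈ 7.23 minutes.

7 minutes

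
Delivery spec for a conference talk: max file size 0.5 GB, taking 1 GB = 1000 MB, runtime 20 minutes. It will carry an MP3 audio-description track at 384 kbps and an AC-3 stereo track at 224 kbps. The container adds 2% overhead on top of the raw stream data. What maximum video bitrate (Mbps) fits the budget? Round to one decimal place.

Budget: 0.5 GB = 4000.0 Mb.
Stream payload after overhead: 4000.0 / 1.02 = 3921.6 Mb.
20 min = 1200 s
Total bitrate budget: 3921.6 Mb / 1200 s = 3.268 Mbps.
Audio total: 384 + 224 = 608 kbps = 0.608 Mbps.
Video: 3.268 − 0.608 = 2.660 Mbps.

2.7 Mbps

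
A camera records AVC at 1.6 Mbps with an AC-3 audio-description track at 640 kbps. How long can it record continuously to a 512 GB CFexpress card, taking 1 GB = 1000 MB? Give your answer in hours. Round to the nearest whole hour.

508 hours

Audio: 640 kbps = 0.640 Mbps.
Total bitrate: 1.6 + 0.640 = 2.240 Mbps.
Capacity: 512 GB = 4,096,000 Mb.
Recording time: 4,096,000 / 2.240 = 1,828,571 s ≈ 508 hours.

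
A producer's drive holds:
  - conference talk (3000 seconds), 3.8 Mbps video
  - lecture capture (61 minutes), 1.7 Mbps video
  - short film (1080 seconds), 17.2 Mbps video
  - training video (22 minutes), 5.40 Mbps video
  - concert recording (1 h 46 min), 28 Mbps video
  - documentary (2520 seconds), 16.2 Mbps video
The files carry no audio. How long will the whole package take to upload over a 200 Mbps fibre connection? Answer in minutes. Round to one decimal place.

conference talk: 3.800 Mbps × 3000 s = 11400.0 Mb
lecture capture: 1.700 Mbps × 3660 s = 6222.0 Mb
short film: 17.200 Mbps × 1080 s = 18576.0 Mb
training video: 5.400 Mbps × 1320 s = 7128.0 Mb
concert recording: 28.000 Mbps × 6360 s = 178080.0 Mb
documentary: 16.200 Mbps × 2520 s = 40824.0 Mb
Total: 262230.0 Mb = 32778.8 MB.
At 200 Mbps: 262230.0 / 200 = 1311 s ≈ 21.9 minutes.

21.9 minutes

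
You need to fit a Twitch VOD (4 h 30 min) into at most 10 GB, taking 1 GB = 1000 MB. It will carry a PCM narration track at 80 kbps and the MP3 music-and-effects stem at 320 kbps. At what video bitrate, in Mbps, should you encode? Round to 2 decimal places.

4.54 Mbps

Budget: 10 GB = 80000.0 Mb.
4 h 30 min = 270 min = 16200 s
Total bitrate budget: 80000.0 Mb / 16200 s = 4.938 Mbps.
Audio total: 80 + 320 = 400 kbps = 0.400 Mbps.
Video: 4.938 − 0.400 = 4.538 Mbps.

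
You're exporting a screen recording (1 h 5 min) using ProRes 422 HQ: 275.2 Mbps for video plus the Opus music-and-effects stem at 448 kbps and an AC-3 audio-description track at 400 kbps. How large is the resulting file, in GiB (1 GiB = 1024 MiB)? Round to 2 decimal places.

1 h 5 min = 65 min = 3900 s
Audio total: 448 + 400 = 848 kbps = 0.848 Mbps.
Total bitrate: 275.2 + 0.848 = 276.048 Mbps.
Stream data: 276.048 Mbps × 3900 s = 1076587.2 Mb.
1,076,587 Mb = 134,573,400,000 bytes ÷ 1,073,741,824 = 125.3 GiB.

125.33 GiB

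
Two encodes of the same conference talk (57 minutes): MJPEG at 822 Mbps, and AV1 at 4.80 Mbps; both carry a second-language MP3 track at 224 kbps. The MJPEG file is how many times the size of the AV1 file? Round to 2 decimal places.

57 min = 3420 s
Audio: 224 kbps = 0.224 Mbps.
MJPEG: 822.224 Mbps × 3420 s = 2812006.1 Mb = 327.361 GiB.
AV1: 5.024 Mbps × 3420 s = 17182.1 Mb = 2.000 GiB.
Ratio: 327.361 / 2.000 = 163.659.

163.66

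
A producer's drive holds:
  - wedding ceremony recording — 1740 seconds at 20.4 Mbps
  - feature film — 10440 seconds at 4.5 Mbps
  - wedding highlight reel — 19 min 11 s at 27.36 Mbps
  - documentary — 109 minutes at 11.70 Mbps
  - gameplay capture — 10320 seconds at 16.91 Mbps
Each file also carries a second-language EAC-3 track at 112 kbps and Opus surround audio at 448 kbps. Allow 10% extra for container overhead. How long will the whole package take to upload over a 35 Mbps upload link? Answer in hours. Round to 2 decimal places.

Audio total: 112 + 448 = 560 kbps = 0.560 Mbps.
wedding ceremony recording: 20.960 Mbps × 1740 s × 1.10 = 40117.4 Mb
feature film: 5.060 Mbps × 10440 s × 1.10 = 58109.0 Mb
wedding highlight reel: 27.920 Mbps × 1151 s × 1.10 = 35349.5 Mb
documentary: 12.260 Mbps × 6540 s × 1.10 = 88198.4 Mb
gameplay capture: 17.470 Mbps × 10320 s × 1.10 = 198319.4 Mb
Total: 420093.9 Mb = 52511.7 MB.
At 35 Mbps: 420093.9 / 35 = 12003 s ≈ 3.33 hours.

3.33 hours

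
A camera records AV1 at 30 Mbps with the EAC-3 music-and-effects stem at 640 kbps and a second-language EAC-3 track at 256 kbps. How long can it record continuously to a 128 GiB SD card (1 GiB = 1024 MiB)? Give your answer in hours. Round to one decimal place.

9.9 hours

Audio total: 640 + 256 = 896 kbps = 0.896 Mbps.
Total bitrate: 30 + 0.896 = 30.896 Mbps.
Capacity: 128 GiB = 1,099,512 Mb.
Recording time: 1,099,512 / 30.896 = 35,588 s ≈ 9.89 hours.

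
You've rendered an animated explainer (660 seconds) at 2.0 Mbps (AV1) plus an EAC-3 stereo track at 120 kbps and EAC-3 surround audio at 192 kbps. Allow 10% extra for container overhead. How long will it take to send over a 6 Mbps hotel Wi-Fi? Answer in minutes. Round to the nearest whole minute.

5 minutes

Audio total: 120 + 192 = 312 kbps = 0.312 Mbps.
Total bitrate: 2.312 Mbps.
File: 2.312 Mbps × 660 s = 1525.9 Mb.
With 10% container overhead: ×1.10. → 1678.5 Mb.
At 6 Mbps: 1678.5 / 6 = 279.8 s ≈ 4.66 minutes.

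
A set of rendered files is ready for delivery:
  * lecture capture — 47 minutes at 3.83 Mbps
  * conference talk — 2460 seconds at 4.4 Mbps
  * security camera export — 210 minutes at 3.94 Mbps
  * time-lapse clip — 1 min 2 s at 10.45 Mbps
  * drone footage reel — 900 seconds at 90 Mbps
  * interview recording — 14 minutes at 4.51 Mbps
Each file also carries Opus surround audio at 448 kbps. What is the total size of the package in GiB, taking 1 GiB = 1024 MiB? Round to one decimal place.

19.3 GiB

Audio: 448 kbps = 0.448 Mbps.
lecture capture: 4.278 Mbps × 2820 s = 12064.0 Mb
conference talk: 4.848 Mbps × 2460 s = 11926.1 Mb
security camera export: 4.388 Mbps × 12600 s = 55288.8 Mb
time-lapse clip: 10.898 Mbps × 62 s = 675.7 Mb
drone footage reel: 90.448 Mbps × 900 s = 81403.2 Mb
interview recording: 4.958 Mbps × 840 s = 4164.7 Mb
Total: 165522.4 Mb = 20690.3 MB.
= 19.27 GiB.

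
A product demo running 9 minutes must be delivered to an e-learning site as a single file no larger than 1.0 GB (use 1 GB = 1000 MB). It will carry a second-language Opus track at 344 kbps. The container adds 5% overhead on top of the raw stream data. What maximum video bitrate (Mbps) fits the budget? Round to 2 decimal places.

Budget: 1.0 GB = 8000.0 Mb.
Stream payload after overhead: 8000.0 / 1.05 = 7619.0 Mb.
9 min = 540 s
Total bitrate budget: 7619.0 Mb / 540 s = 14.109 Mbps.
Audio: 344 kbps = 0.344 Mbps.
Video: 14.109 − 0.344 = 13.765 Mbps.

13.77 Mbps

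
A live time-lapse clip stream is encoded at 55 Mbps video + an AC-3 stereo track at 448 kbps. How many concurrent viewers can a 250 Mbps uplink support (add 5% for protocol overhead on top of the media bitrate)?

Audio: 448 kbps = 0.448 Mbps.
Per-viewer media rate: 55.448 Mbps.
On the wire with 5% overhead: 58.220 Mbps.
250 Mbps = 250.0 Mbps; 250.0 / 58.220 = 4.29 → 4 viewers.

4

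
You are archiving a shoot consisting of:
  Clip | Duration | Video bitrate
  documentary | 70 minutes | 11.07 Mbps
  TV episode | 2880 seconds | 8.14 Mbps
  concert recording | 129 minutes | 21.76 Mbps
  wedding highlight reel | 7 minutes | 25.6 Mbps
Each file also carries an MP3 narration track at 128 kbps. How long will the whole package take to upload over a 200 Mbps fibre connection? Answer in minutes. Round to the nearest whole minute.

Audio: 128 kbps = 0.128 Mbps.
documentary: 11.198 Mbps × 4200 s = 47031.6 Mb
TV episode: 8.268 Mbps × 2880 s = 23811.8 Mb
concert recording: 21.888 Mbps × 7740 s = 169413.1 Mb
wedding highlight reel: 25.728 Mbps × 420 s = 10805.8 Mb
Total: 251062.3 Mb = 31382.8 MB.
At 200 Mbps: 251062.3 / 200 = 1255 s ≈ 20.9 minutes.

21 minutes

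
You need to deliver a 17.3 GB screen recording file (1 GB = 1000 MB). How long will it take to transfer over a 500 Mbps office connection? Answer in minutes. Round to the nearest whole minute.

File: 17.3 GB = 138400.0 Mb.
At 500 Mbps: 138400.0 / 500 = 276.8 s ≈ 4.61 minutes.

5 minutes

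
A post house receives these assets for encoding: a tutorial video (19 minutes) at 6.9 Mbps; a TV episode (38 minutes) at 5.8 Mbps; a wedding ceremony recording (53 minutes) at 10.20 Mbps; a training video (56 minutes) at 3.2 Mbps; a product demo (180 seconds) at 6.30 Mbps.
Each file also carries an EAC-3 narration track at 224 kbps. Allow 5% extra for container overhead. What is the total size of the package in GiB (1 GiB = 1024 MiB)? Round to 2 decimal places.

8.27 GiB

Audio: 224 kbps = 0.224 Mbps.
tutorial video: 7.124 Mbps × 1140 s × 1.05 = 8527.4 Mb
TV episode: 6.024 Mbps × 2280 s × 1.05 = 14421.5 Mb
wedding ceremony recording: 10.424 Mbps × 3180 s × 1.05 = 34805.7 Mb
training video: 3.424 Mbps × 3360 s × 1.05 = 12079.9 Mb
product demo: 6.524 Mbps × 180 s × 1.05 = 1233.0 Mb
Total: 71067.5 Mb = 8883.4 MB.
= 8.273 GiB.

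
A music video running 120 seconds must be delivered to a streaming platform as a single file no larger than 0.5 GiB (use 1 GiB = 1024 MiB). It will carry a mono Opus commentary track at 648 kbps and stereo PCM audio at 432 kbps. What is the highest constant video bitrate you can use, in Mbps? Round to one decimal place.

Budget: 0.5 GiB = 4295.0 Mb.
Total bitrate budget: 4295.0 Mb / 120 s = 35.791 Mbps.
Audio total: 648 + 432 = 1080 kbps = 1.080 Mbps.
Video: 35.791 − 1.080 = 34.711 Mbps.

34.7 Mbps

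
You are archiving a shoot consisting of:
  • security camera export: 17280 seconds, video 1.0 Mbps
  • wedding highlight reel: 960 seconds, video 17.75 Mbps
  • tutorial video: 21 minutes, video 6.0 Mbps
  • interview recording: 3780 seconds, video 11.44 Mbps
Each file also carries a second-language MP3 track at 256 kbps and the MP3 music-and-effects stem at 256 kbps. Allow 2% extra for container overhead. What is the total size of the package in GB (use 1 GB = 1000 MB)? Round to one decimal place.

Audio total: 256 + 256 = 512 kbps = 0.512 Mbps.
security camera export: 1.512 Mbps × 17280 s × 1.02 = 26649.9 Mb
wedding highlight reel: 18.262 Mbps × 960 s × 1.02 = 17882.2 Mb
tutorial video: 6.512 Mbps × 1260 s × 1.02 = 8369.2 Mb
interview recording: 11.952 Mbps × 3780 s × 1.02 = 46082.1 Mb
Total: 98983.4 Mb = 12372.9 MB.
= 12.37 GB.

12.4 GB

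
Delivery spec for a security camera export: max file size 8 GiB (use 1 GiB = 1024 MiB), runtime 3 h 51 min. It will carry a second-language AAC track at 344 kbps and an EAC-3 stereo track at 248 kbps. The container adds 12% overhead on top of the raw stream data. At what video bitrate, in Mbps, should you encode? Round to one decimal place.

Budget: 8 GiB = 68719.5 Mb.
Stream payload after overhead: 68719.5 / 1.12 = 61356.7 Mb.
3 h 51 min = 231 min = 13860 s
Total bitrate budget: 61356.7 Mb / 13860 s = 4.427 Mbps.
Audio total: 344 + 248 = 592 kbps = 0.592 Mbps.
Video: 4.427 − 0.592 = 3.835 Mbps.

3.8 Mbps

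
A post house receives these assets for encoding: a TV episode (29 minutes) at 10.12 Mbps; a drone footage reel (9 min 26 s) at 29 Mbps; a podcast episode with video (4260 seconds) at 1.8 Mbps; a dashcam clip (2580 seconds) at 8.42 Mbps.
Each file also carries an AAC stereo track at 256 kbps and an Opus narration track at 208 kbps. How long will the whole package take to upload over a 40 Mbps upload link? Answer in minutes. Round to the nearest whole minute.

28 minutes

Audio total: 256 + 208 = 464 kbps = 0.464 Mbps.
TV episode: 10.584 Mbps × 1740 s = 18416.2 Mb
drone footage reel: 29.464 Mbps × 566 s = 16676.6 Mb
podcast episode with video: 2.264 Mbps × 4260 s = 9644.6 Mb
dashcam clip: 8.884 Mbps × 2580 s = 22920.7 Mb
Total: 67658.1 Mb = 8457.3 MB.
At 40 Mbps: 67658.1 / 40 = 1691 s ≈ 28.2 minutes.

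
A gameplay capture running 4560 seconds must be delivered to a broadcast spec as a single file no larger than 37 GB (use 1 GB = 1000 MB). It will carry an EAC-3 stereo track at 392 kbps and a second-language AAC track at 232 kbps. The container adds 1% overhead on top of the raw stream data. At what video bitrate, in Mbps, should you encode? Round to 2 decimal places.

Budget: 37 GB = 296000.0 Mb.
Stream payload after overhead: 296000.0 / 1.01 = 293069.3 Mb.
Total bitrate budget: 293069.3 Mb / 4560 s = 64.270 Mbps.
Audio total: 392 + 232 = 624 kbps = 0.624 Mbps.
Video: 64.270 − 0.624 = 63.646 Mbps.

63.65 Mbps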